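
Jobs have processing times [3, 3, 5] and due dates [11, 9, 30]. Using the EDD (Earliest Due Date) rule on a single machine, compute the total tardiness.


Sort by due date (EDD order): [(3, 9), (3, 11), (5, 30)]
Compute completion times and tardiness:
  Job 1: p=3, d=9, C=3, tardiness=max(0,3-9)=0
  Job 2: p=3, d=11, C=6, tardiness=max(0,6-11)=0
  Job 3: p=5, d=30, C=11, tardiness=max(0,11-30)=0
Total tardiness = 0

0


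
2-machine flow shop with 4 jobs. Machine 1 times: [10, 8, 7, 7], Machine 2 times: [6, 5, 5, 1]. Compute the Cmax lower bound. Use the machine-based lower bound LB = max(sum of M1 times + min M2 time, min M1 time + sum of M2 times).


LB1 = sum(M1 times) + min(M2 times) = 32 + 1 = 33
LB2 = min(M1 times) + sum(M2 times) = 7 + 17 = 24
Lower bound = max(LB1, LB2) = max(33, 24) = 33

33


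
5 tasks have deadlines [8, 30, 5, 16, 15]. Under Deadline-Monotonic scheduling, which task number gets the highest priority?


Sort tasks by relative deadline (ascending):
  Task 3: deadline = 5
  Task 1: deadline = 8
  Task 5: deadline = 15
  Task 4: deadline = 16
  Task 2: deadline = 30
Priority order (highest first): [3, 1, 5, 4, 2]
Highest priority task = 3

3


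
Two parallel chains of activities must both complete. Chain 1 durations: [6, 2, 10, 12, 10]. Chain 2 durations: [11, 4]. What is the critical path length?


Path A total = 6 + 2 + 10 + 12 + 10 = 40
Path B total = 11 + 4 = 15
Critical path = longest path = max(40, 15) = 40

40


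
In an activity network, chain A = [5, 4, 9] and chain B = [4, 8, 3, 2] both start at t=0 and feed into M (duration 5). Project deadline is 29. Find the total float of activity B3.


Forward pass: ES(B3) = sum of predecessors on chain B = 12
EF = ES + duration = 12 + 3 = 15
Backward pass: LF(M) = deadline = 29; LS(M) = 29 - 5 = 24
LF(B3) = LS(M) - sum(successors on chain B) = 24 - 2 = 22
LS = LF - duration = 22 - 3 = 19
Total float = LS - ES = 19 - 12 = 7

7


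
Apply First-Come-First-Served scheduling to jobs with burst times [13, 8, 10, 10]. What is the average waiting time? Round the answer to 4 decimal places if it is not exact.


FCFS order (as given): [13, 8, 10, 10]
Waiting times:
  Job 1: wait = 0
  Job 2: wait = 13
  Job 3: wait = 21
  Job 4: wait = 31
Sum of waiting times = 65
Average waiting time = 65/4 = 16.25

16.25


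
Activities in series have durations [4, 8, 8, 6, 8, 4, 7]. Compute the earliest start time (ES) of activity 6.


Activity 6 starts after activities 1 through 5 complete.
Predecessor durations: [4, 8, 8, 6, 8]
ES = 4 + 8 + 8 + 6 + 8 = 34

34


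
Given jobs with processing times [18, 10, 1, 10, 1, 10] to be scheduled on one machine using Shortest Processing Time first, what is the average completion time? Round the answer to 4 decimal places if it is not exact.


Sort jobs by processing time (SPT order): [1, 1, 10, 10, 10, 18]
Compute completion times sequentially:
  Job 1: processing = 1, completes at 1
  Job 2: processing = 1, completes at 2
  Job 3: processing = 10, completes at 12
  Job 4: processing = 10, completes at 22
  Job 5: processing = 10, completes at 32
  Job 6: processing = 18, completes at 50
Sum of completion times = 119
Average completion time = 119/6 = 19.8333

19.8333


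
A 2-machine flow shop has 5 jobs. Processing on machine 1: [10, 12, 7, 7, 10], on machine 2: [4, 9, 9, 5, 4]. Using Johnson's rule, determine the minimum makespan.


Apply Johnson's rule:
  Group 1 (a <= b): [(3, 7, 9)]
  Group 2 (a > b): [(2, 12, 9), (4, 7, 5), (1, 10, 4), (5, 10, 4)]
Optimal job order: [3, 2, 4, 1, 5]
Schedule:
  Job 3: M1 done at 7, M2 done at 16
  Job 2: M1 done at 19, M2 done at 28
  Job 4: M1 done at 26, M2 done at 33
  Job 1: M1 done at 36, M2 done at 40
  Job 5: M1 done at 46, M2 done at 50
Makespan = 50

50


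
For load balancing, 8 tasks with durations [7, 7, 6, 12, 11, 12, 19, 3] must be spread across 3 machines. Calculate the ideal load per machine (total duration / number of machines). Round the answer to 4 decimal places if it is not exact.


Total processing time = 7 + 7 + 6 + 12 + 11 + 12 + 19 + 3 = 77
Number of machines = 3
Ideal balanced load = 77 / 3 = 25.6667

25.6667


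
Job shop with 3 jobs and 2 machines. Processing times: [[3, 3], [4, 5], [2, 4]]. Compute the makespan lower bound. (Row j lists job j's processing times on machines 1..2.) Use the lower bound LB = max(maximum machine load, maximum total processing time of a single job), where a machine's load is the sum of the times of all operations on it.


Machine loads:
  Machine 1: 3 + 4 + 2 = 9
  Machine 2: 3 + 5 + 4 = 12
Max machine load = 12
Job totals:
  Job 1: 6
  Job 2: 9
  Job 3: 6
Max job total = 9
Lower bound = max(12, 9) = 12

12


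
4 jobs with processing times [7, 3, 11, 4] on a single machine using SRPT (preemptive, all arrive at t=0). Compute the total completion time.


Since all jobs arrive at t=0, SRPT equals SPT ordering.
SPT order: [3, 4, 7, 11]
Completion times:
  Job 1: p=3, C=3
  Job 2: p=4, C=7
  Job 3: p=7, C=14
  Job 4: p=11, C=25
Total completion time = 3 + 7 + 14 + 25 = 49

49


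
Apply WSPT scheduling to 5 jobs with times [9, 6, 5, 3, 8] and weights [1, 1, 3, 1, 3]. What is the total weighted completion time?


Compute p/w ratios and sort ascending (WSPT): [(5, 3), (8, 3), (3, 1), (6, 1), (9, 1)]
Compute weighted completion times:
  Job (p=5,w=3): C=5, w*C=3*5=15
  Job (p=8,w=3): C=13, w*C=3*13=39
  Job (p=3,w=1): C=16, w*C=1*16=16
  Job (p=6,w=1): C=22, w*C=1*22=22
  Job (p=9,w=1): C=31, w*C=1*31=31
Total weighted completion time = 123

123


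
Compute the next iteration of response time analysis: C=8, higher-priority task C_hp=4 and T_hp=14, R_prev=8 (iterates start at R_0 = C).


R_next = C + ceil(R_prev / T_hp) * C_hp
ceil(8 / 14) = ceil(0.5714) = 1
Interference = 1 * 4 = 4
R_next = 8 + 4 = 12

12


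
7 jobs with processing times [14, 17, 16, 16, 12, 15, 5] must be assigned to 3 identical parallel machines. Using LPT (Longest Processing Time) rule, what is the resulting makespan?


Sort jobs in decreasing order (LPT): [17, 16, 16, 15, 14, 12, 5]
Assign each job to the least loaded machine:
  Machine 1: jobs [17, 12, 5], load = 34
  Machine 2: jobs [16, 15], load = 31
  Machine 3: jobs [16, 14], load = 30
Makespan = max load = 34

34


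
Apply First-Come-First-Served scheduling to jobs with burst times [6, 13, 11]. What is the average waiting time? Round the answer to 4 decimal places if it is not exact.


FCFS order (as given): [6, 13, 11]
Waiting times:
  Job 1: wait = 0
  Job 2: wait = 6
  Job 3: wait = 19
Sum of waiting times = 25
Average waiting time = 25/3 = 8.3333

8.3333


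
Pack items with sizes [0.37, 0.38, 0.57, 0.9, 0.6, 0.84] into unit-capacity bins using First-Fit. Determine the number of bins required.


Place items sequentially using First-Fit:
  Item 0.37 -> new Bin 1
  Item 0.38 -> Bin 1 (now 0.75)
  Item 0.57 -> new Bin 2
  Item 0.9 -> new Bin 3
  Item 0.6 -> new Bin 4
  Item 0.84 -> new Bin 5
Total bins used = 5

5


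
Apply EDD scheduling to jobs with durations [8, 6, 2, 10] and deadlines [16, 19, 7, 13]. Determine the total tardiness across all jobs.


Sort by due date (EDD order): [(2, 7), (10, 13), (8, 16), (6, 19)]
Compute completion times and tardiness:
  Job 1: p=2, d=7, C=2, tardiness=max(0,2-7)=0
  Job 2: p=10, d=13, C=12, tardiness=max(0,12-13)=0
  Job 3: p=8, d=16, C=20, tardiness=max(0,20-16)=4
  Job 4: p=6, d=19, C=26, tardiness=max(0,26-19)=7
Total tardiness = 11

11


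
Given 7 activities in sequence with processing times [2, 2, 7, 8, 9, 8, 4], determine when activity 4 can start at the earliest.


Activity 4 starts after activities 1 through 3 complete.
Predecessor durations: [2, 2, 7]
ES = 2 + 2 + 7 = 11

11


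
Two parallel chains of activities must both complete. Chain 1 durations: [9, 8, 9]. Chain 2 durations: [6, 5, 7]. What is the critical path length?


Path A total = 9 + 8 + 9 = 26
Path B total = 6 + 5 + 7 = 18
Critical path = longest path = max(26, 18) = 26

26


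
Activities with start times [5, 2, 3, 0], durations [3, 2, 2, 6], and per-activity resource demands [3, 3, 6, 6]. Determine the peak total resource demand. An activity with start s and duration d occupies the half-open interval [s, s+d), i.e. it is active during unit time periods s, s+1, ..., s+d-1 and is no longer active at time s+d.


Each activity i is active on [start_i, start_i + duration_i).
Compute total resource usage per time slot:
  t=0: active resources = [6], total = 6
  t=1: active resources = [6], total = 6
  t=2: active resources = [3, 6], total = 9
  t=3: active resources = [3, 6, 6], total = 15
  t=4: active resources = [6, 6], total = 12
  t=5: active resources = [3, 6], total = 9
  t=6: active resources = [3], total = 3
  t=7: active resources = [3], total = 3
Peak resource demand = 15

15


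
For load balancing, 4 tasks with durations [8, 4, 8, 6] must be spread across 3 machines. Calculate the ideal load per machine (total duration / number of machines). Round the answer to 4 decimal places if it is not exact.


Total processing time = 8 + 4 + 8 + 6 = 26
Number of machines = 3
Ideal balanced load = 26 / 3 = 8.6667

8.6667


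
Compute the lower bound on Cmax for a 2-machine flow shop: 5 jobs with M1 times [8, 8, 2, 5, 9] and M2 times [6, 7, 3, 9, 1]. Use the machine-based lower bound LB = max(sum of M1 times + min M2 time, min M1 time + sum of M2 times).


LB1 = sum(M1 times) + min(M2 times) = 32 + 1 = 33
LB2 = min(M1 times) + sum(M2 times) = 2 + 26 = 28
Lower bound = max(LB1, LB2) = max(33, 28) = 33

33


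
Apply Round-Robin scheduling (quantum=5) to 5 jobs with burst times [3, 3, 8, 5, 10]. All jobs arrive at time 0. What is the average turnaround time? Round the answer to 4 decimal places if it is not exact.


Time quantum = 5
Execution trace:
  J1 runs 3 units, time = 3
  J2 runs 3 units, time = 6
  J3 runs 5 units, time = 11
  J4 runs 5 units, time = 16
  J5 runs 5 units, time = 21
  J3 runs 3 units, time = 24
  J5 runs 5 units, time = 29
Finish times: [3, 6, 24, 16, 29]
Average turnaround = 78/5 = 15.6

15.6


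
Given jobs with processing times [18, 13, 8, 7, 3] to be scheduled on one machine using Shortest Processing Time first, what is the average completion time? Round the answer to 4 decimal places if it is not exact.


Sort jobs by processing time (SPT order): [3, 7, 8, 13, 18]
Compute completion times sequentially:
  Job 1: processing = 3, completes at 3
  Job 2: processing = 7, completes at 10
  Job 3: processing = 8, completes at 18
  Job 4: processing = 13, completes at 31
  Job 5: processing = 18, completes at 49
Sum of completion times = 111
Average completion time = 111/5 = 22.2

22.2


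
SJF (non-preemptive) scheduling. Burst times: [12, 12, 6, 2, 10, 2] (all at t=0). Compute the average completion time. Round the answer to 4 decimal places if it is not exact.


SJF order (ascending): [2, 2, 6, 10, 12, 12]
Completion times:
  Job 1: burst=2, C=2
  Job 2: burst=2, C=4
  Job 3: burst=6, C=10
  Job 4: burst=10, C=20
  Job 5: burst=12, C=32
  Job 6: burst=12, C=44
Average completion = 112/6 = 18.6667

18.6667


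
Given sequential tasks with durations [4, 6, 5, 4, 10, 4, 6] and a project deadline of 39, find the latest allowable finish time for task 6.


LF(activity 6) = deadline - sum of successor durations
Successors: activities 7 through 7 with durations [6]
Sum of successor durations = 6
LF = 39 - 6 = 33

33


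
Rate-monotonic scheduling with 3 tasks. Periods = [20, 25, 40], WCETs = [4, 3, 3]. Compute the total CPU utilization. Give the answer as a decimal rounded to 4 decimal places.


Compute individual utilizations (exact fractions):
  Task 1: C/T = 4/20 = 1/5 (approx. 0.2)
  Task 2: C/T = 3/25 (approx. 0.12)
  Task 3: C/T = 3/40 (approx. 0.075)
Total utilization U = 1/5 + 3/25 + 3/40 = 79/200
Rounded to 4 decimal places: U = 0.3950
RM (Liu & Layland) bound for 3 tasks = 0.779763; compare with U = 79/200 (approx. 0.395000)
U <= bound, so schedulable by RM sufficient condition.

0.3950


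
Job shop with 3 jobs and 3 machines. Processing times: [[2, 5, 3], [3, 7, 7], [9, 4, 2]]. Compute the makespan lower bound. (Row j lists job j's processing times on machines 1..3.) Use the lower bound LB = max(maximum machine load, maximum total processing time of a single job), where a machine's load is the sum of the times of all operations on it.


Machine loads:
  Machine 1: 2 + 3 + 9 = 14
  Machine 2: 5 + 7 + 4 = 16
  Machine 3: 3 + 7 + 2 = 12
Max machine load = 16
Job totals:
  Job 1: 10
  Job 2: 17
  Job 3: 15
Max job total = 17
Lower bound = max(16, 17) = 17

17


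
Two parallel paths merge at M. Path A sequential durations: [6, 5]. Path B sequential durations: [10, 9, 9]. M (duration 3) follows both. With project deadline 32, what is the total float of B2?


Forward pass: ES(B2) = sum of predecessors on chain B = 10
EF = ES + duration = 10 + 9 = 19
Backward pass: LF(M) = deadline = 32; LS(M) = 32 - 3 = 29
LF(B2) = LS(M) - sum(successors on chain B) = 29 - 9 = 20
LS = LF - duration = 20 - 9 = 11
Total float = LS - ES = 11 - 10 = 1

1


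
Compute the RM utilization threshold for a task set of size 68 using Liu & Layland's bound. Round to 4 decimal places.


Compute 2^(1/68) = 1.0102454700
Subtract 1: 1.0102454700 - 1 = 0.0102454700
Multiply by n: 68 * 0.0102454700 = 0.6966919600
Round to 4 dp: 0.6967

0.6967


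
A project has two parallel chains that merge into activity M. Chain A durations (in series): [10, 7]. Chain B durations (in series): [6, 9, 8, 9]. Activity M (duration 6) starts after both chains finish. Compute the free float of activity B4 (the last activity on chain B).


ES(B4) = sum of predecessors on chain B = 23
EF(B4) = ES + duration = 23 + 9 = 32
Successor of B4 is M. ES(M) = max(sum(A), sum(B)) = max(17, 32) = 32
Free float = ES(successor) - EF(current) = 32 - 32 = 0

0


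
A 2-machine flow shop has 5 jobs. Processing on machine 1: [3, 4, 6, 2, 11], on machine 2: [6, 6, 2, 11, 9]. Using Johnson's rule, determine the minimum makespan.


Apply Johnson's rule:
  Group 1 (a <= b): [(4, 2, 11), (1, 3, 6), (2, 4, 6)]
  Group 2 (a > b): [(5, 11, 9), (3, 6, 2)]
Optimal job order: [4, 1, 2, 5, 3]
Schedule:
  Job 4: M1 done at 2, M2 done at 13
  Job 1: M1 done at 5, M2 done at 19
  Job 2: M1 done at 9, M2 done at 25
  Job 5: M1 done at 20, M2 done at 34
  Job 3: M1 done at 26, M2 done at 36
Makespan = 36

36


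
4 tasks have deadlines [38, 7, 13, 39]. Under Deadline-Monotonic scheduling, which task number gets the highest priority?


Sort tasks by relative deadline (ascending):
  Task 2: deadline = 7
  Task 3: deadline = 13
  Task 1: deadline = 38
  Task 4: deadline = 39
Priority order (highest first): [2, 3, 1, 4]
Highest priority task = 2

2


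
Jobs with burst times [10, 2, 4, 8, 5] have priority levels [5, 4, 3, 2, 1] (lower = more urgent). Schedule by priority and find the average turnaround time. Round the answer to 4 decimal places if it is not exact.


Sort by priority (ascending = highest first):
Order: [(1, 5), (2, 8), (3, 4), (4, 2), (5, 10)]
Completion times:
  Priority 1, burst=5, C=5
  Priority 2, burst=8, C=13
  Priority 3, burst=4, C=17
  Priority 4, burst=2, C=19
  Priority 5, burst=10, C=29
Average turnaround = 83/5 = 16.6

16.6


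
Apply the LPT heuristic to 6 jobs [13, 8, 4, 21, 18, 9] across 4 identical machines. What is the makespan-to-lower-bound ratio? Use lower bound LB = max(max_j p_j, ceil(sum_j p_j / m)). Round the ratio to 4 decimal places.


LPT order: [21, 18, 13, 9, 8, 4]
Machine loads after assignment: [21, 18, 17, 17]
LPT makespan = 21
Lower bound = max(max_job, ceil(total/4)) = max(21, 19) = 21
Ratio = 21 / 21 = 1.0

1.0


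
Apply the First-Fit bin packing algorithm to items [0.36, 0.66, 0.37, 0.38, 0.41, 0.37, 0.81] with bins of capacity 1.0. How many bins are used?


Place items sequentially using First-Fit:
  Item 0.36 -> new Bin 1
  Item 0.66 -> new Bin 2
  Item 0.37 -> Bin 1 (now 0.73)
  Item 0.38 -> new Bin 3
  Item 0.41 -> Bin 3 (now 0.79)
  Item 0.37 -> new Bin 4
  Item 0.81 -> new Bin 5
Total bins used = 5

5


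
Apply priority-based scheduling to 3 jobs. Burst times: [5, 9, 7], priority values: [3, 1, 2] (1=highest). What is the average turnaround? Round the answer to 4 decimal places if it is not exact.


Sort by priority (ascending = highest first):
Order: [(1, 9), (2, 7), (3, 5)]
Completion times:
  Priority 1, burst=9, C=9
  Priority 2, burst=7, C=16
  Priority 3, burst=5, C=21
Average turnaround = 46/3 = 15.3333

15.3333


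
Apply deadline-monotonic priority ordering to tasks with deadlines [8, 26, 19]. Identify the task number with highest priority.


Sort tasks by relative deadline (ascending):
  Task 1: deadline = 8
  Task 3: deadline = 19
  Task 2: deadline = 26
Priority order (highest first): [1, 3, 2]
Highest priority task = 1

1


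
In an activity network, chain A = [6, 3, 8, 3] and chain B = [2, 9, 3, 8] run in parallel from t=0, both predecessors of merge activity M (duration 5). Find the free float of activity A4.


ES(A4) = sum of predecessors on chain A = 17
EF(A4) = ES + duration = 17 + 3 = 20
Successor of A4 is M. ES(M) = max(sum(A), sum(B)) = max(20, 22) = 22
Free float = ES(successor) - EF(current) = 22 - 20 = 2

2


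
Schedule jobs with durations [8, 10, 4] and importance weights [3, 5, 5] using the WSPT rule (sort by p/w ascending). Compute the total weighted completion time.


Compute p/w ratios and sort ascending (WSPT): [(4, 5), (10, 5), (8, 3)]
Compute weighted completion times:
  Job (p=4,w=5): C=4, w*C=5*4=20
  Job (p=10,w=5): C=14, w*C=5*14=70
  Job (p=8,w=3): C=22, w*C=3*22=66
Total weighted completion time = 156

156


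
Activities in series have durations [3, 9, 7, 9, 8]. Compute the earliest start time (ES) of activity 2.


Activity 2 starts after activities 1 through 1 complete.
Predecessor durations: [3]
ES = 3 = 3

3


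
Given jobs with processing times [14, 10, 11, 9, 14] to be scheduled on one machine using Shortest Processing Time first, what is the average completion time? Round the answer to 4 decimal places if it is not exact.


Sort jobs by processing time (SPT order): [9, 10, 11, 14, 14]
Compute completion times sequentially:
  Job 1: processing = 9, completes at 9
  Job 2: processing = 10, completes at 19
  Job 3: processing = 11, completes at 30
  Job 4: processing = 14, completes at 44
  Job 5: processing = 14, completes at 58
Sum of completion times = 160
Average completion time = 160/5 = 32.0

32.0


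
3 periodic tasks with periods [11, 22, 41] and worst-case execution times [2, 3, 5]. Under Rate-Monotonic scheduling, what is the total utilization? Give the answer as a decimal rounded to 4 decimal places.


Compute individual utilizations (exact fractions):
  Task 1: C/T = 2/11 (approx. 0.1818)
  Task 2: C/T = 3/22 (approx. 0.1364)
  Task 3: C/T = 5/41 (approx. 0.122)
Total utilization U = 2/11 + 3/22 + 5/41 = 397/902
Rounded to 4 decimal places: U = 0.4401
RM (Liu & Layland) bound for 3 tasks = 0.779763; compare with U = 397/902 (approx. 0.440133)
U <= bound, so schedulable by RM sufficient condition.

0.4401


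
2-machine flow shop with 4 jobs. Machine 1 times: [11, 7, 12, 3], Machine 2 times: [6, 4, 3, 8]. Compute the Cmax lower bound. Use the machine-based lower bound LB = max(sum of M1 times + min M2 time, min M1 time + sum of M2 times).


LB1 = sum(M1 times) + min(M2 times) = 33 + 3 = 36
LB2 = min(M1 times) + sum(M2 times) = 3 + 21 = 24
Lower bound = max(LB1, LB2) = max(36, 24) = 36

36


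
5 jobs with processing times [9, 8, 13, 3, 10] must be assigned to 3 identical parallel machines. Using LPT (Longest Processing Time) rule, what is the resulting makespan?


Sort jobs in decreasing order (LPT): [13, 10, 9, 8, 3]
Assign each job to the least loaded machine:
  Machine 1: jobs [13], load = 13
  Machine 2: jobs [10, 3], load = 13
  Machine 3: jobs [9, 8], load = 17
Makespan = max load = 17

17


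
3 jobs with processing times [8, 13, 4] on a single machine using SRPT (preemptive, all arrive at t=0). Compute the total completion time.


Since all jobs arrive at t=0, SRPT equals SPT ordering.
SPT order: [4, 8, 13]
Completion times:
  Job 1: p=4, C=4
  Job 2: p=8, C=12
  Job 3: p=13, C=25
Total completion time = 4 + 12 + 25 = 41

41


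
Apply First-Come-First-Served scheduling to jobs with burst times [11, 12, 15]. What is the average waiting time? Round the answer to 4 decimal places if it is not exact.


FCFS order (as given): [11, 12, 15]
Waiting times:
  Job 1: wait = 0
  Job 2: wait = 11
  Job 3: wait = 23
Sum of waiting times = 34
Average waiting time = 34/3 = 11.3333

11.3333


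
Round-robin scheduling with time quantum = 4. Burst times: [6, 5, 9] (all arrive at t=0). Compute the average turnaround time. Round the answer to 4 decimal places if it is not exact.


Time quantum = 4
Execution trace:
  J1 runs 4 units, time = 4
  J2 runs 4 units, time = 8
  J3 runs 4 units, time = 12
  J1 runs 2 units, time = 14
  J2 runs 1 units, time = 15
  J3 runs 4 units, time = 19
  J3 runs 1 units, time = 20
Finish times: [14, 15, 20]
Average turnaround = 49/3 = 16.3333

16.3333


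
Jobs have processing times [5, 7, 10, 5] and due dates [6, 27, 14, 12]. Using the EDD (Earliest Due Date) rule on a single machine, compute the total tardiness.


Sort by due date (EDD order): [(5, 6), (5, 12), (10, 14), (7, 27)]
Compute completion times and tardiness:
  Job 1: p=5, d=6, C=5, tardiness=max(0,5-6)=0
  Job 2: p=5, d=12, C=10, tardiness=max(0,10-12)=0
  Job 3: p=10, d=14, C=20, tardiness=max(0,20-14)=6
  Job 4: p=7, d=27, C=27, tardiness=max(0,27-27)=0
Total tardiness = 6

6


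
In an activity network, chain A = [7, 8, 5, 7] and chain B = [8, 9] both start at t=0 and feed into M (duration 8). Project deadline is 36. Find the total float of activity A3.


Forward pass: ES(A3) = sum of predecessors on chain A = 15
EF = ES + duration = 15 + 5 = 20
Backward pass: LF(M) = deadline = 36; LS(M) = 36 - 8 = 28
LF(A3) = LS(M) - sum(successors on chain A) = 28 - 7 = 21
LS = LF - duration = 21 - 5 = 16
Total float = LS - ES = 16 - 15 = 1

1


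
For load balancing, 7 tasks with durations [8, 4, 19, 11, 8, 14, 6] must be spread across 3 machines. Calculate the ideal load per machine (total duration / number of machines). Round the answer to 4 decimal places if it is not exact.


Total processing time = 8 + 4 + 19 + 11 + 8 + 14 + 6 = 70
Number of machines = 3
Ideal balanced load = 70 / 3 = 23.3333

23.3333


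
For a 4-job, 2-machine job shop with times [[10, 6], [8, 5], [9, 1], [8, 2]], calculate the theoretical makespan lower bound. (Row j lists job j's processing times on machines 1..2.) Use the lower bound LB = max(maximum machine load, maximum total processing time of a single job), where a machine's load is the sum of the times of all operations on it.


Machine loads:
  Machine 1: 10 + 8 + 9 + 8 = 35
  Machine 2: 6 + 5 + 1 + 2 = 14
Max machine load = 35
Job totals:
  Job 1: 16
  Job 2: 13
  Job 3: 10
  Job 4: 10
Max job total = 16
Lower bound = max(35, 16) = 35

35


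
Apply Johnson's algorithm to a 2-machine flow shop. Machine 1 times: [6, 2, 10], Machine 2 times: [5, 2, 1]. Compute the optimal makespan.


Apply Johnson's rule:
  Group 1 (a <= b): [(2, 2, 2)]
  Group 2 (a > b): [(1, 6, 5), (3, 10, 1)]
Optimal job order: [2, 1, 3]
Schedule:
  Job 2: M1 done at 2, M2 done at 4
  Job 1: M1 done at 8, M2 done at 13
  Job 3: M1 done at 18, M2 done at 19
Makespan = 19

19


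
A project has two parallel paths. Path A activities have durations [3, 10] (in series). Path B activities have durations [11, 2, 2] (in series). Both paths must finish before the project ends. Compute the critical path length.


Path A total = 3 + 10 = 13
Path B total = 11 + 2 + 2 = 15
Critical path = longest path = max(13, 15) = 15

15


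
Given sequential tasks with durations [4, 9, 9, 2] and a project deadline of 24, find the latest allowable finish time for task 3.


LF(activity 3) = deadline - sum of successor durations
Successors: activities 4 through 4 with durations [2]
Sum of successor durations = 2
LF = 24 - 2 = 22

22


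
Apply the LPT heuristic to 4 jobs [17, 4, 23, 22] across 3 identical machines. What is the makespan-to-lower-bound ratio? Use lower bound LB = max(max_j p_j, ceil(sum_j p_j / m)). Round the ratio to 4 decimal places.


LPT order: [23, 22, 17, 4]
Machine loads after assignment: [23, 22, 21]
LPT makespan = 23
Lower bound = max(max_job, ceil(total/3)) = max(23, 22) = 23
Ratio = 23 / 23 = 1.0

1.0


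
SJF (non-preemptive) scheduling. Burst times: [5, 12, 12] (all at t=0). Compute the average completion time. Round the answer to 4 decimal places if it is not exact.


SJF order (ascending): [5, 12, 12]
Completion times:
  Job 1: burst=5, C=5
  Job 2: burst=12, C=17
  Job 3: burst=12, C=29
Average completion = 51/3 = 17.0

17.0


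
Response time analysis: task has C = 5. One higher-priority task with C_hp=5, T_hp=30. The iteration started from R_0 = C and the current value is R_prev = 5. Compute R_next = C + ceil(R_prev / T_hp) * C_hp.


R_next = C + ceil(R_prev / T_hp) * C_hp
ceil(5 / 30) = ceil(0.1667) = 1
Interference = 1 * 5 = 5
R_next = 5 + 5 = 10

10


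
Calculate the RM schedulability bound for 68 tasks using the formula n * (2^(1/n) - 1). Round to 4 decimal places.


Compute 2^(1/68) = 1.0102454700
Subtract 1: 1.0102454700 - 1 = 0.0102454700
Multiply by n: 68 * 0.0102454700 = 0.6966919600
Round to 4 dp: 0.6967

0.6967


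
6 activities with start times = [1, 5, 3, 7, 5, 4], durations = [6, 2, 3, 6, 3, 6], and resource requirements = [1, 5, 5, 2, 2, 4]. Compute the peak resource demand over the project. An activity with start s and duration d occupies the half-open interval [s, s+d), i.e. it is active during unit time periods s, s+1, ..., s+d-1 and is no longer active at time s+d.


Each activity i is active on [start_i, start_i + duration_i).
Compute total resource usage per time slot:
  t=0: active resources = [], total = 0
  t=1: active resources = [1], total = 1
  t=2: active resources = [1], total = 1
  t=3: active resources = [1, 5], total = 6
  t=4: active resources = [1, 5, 4], total = 10
  t=5: active resources = [1, 5, 5, 2, 4], total = 17
  t=6: active resources = [1, 5, 2, 4], total = 12
  t=7: active resources = [2, 2, 4], total = 8
  t=8: active resources = [2, 4], total = 6
  t=9: active resources = [2, 4], total = 6
  t=10: active resources = [2], total = 2
  t=11: active resources = [2], total = 2
  t=12: active resources = [2], total = 2
Peak resource demand = 17

17


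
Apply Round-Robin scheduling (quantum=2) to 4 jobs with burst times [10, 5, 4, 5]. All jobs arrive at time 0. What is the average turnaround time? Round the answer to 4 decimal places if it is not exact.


Time quantum = 2
Execution trace:
  J1 runs 2 units, time = 2
  J2 runs 2 units, time = 4
  J3 runs 2 units, time = 6
  J4 runs 2 units, time = 8
  J1 runs 2 units, time = 10
  J2 runs 2 units, time = 12
  J3 runs 2 units, time = 14
  J4 runs 2 units, time = 16
  J1 runs 2 units, time = 18
  J2 runs 1 units, time = 19
  J4 runs 1 units, time = 20
  J1 runs 2 units, time = 22
  J1 runs 2 units, time = 24
Finish times: [24, 19, 14, 20]
Average turnaround = 77/4 = 19.25

19.25


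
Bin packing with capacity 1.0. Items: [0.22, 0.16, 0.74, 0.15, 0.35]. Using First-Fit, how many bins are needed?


Place items sequentially using First-Fit:
  Item 0.22 -> new Bin 1
  Item 0.16 -> Bin 1 (now 0.38)
  Item 0.74 -> new Bin 2
  Item 0.15 -> Bin 1 (now 0.53)
  Item 0.35 -> Bin 1 (now 0.88)
Total bins used = 2

2


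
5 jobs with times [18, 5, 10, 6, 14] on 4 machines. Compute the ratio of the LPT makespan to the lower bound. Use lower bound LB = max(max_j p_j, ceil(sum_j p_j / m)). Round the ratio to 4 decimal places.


LPT order: [18, 14, 10, 6, 5]
Machine loads after assignment: [18, 14, 10, 11]
LPT makespan = 18
Lower bound = max(max_job, ceil(total/4)) = max(18, 14) = 18
Ratio = 18 / 18 = 1.0

1.0


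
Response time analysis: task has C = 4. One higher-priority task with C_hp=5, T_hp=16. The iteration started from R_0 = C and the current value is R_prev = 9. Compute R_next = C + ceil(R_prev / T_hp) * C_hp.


R_next = C + ceil(R_prev / T_hp) * C_hp
ceil(9 / 16) = ceil(0.5625) = 1
Interference = 1 * 5 = 5
R_next = 4 + 5 = 9
R_next = R_prev, so the iteration has converged (response time = 9).

9


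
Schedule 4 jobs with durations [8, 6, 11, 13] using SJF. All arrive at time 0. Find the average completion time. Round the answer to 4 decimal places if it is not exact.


SJF order (ascending): [6, 8, 11, 13]
Completion times:
  Job 1: burst=6, C=6
  Job 2: burst=8, C=14
  Job 3: burst=11, C=25
  Job 4: burst=13, C=38
Average completion = 83/4 = 20.75

20.75


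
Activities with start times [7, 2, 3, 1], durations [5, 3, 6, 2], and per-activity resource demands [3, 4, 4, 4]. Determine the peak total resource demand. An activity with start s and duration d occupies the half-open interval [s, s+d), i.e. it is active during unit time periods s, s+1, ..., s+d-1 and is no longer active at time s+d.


Each activity i is active on [start_i, start_i + duration_i).
Compute total resource usage per time slot:
  t=0: active resources = [], total = 0
  t=1: active resources = [4], total = 4
  t=2: active resources = [4, 4], total = 8
  t=3: active resources = [4, 4], total = 8
  t=4: active resources = [4, 4], total = 8
  t=5: active resources = [4], total = 4
  t=6: active resources = [4], total = 4
  t=7: active resources = [3, 4], total = 7
  t=8: active resources = [3, 4], total = 7
  t=9: active resources = [3], total = 3
  t=10: active resources = [3], total = 3
  t=11: active resources = [3], total = 3
Peak resource demand = 8

8


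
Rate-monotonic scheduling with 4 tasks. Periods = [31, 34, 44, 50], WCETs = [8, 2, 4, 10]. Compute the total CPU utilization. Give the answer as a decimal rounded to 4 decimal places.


Compute individual utilizations (exact fractions):
  Task 1: C/T = 8/31 (approx. 0.2581)
  Task 2: C/T = 2/34 = 1/17 (approx. 0.0588)
  Task 3: C/T = 4/44 = 1/11 (approx. 0.0909)
  Task 4: C/T = 10/50 = 1/5 (approx. 0.2)
Total utilization U = 8/31 + 1/17 + 1/11 + 1/5 = 17617/28985
Rounded to 4 decimal places: U = 0.6078
RM (Liu & Layland) bound for 4 tasks = 0.756828; compare with U = 17617/28985 (approx. 0.607797)
U <= bound, so schedulable by RM sufficient condition.

0.6078


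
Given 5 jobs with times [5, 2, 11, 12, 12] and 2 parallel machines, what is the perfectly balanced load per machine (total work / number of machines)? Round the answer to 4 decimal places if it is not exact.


Total processing time = 5 + 2 + 11 + 12 + 12 = 42
Number of machines = 2
Ideal balanced load = 42 / 2 = 21.0

21.0


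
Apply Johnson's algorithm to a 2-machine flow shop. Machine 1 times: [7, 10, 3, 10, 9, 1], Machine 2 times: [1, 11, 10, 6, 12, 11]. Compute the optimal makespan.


Apply Johnson's rule:
  Group 1 (a <= b): [(6, 1, 11), (3, 3, 10), (5, 9, 12), (2, 10, 11)]
  Group 2 (a > b): [(4, 10, 6), (1, 7, 1)]
Optimal job order: [6, 3, 5, 2, 4, 1]
Schedule:
  Job 6: M1 done at 1, M2 done at 12
  Job 3: M1 done at 4, M2 done at 22
  Job 5: M1 done at 13, M2 done at 34
  Job 2: M1 done at 23, M2 done at 45
  Job 4: M1 done at 33, M2 done at 51
  Job 1: M1 done at 40, M2 done at 52
Makespan = 52

52


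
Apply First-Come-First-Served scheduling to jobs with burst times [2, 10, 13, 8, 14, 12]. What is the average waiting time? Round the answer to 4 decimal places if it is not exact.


FCFS order (as given): [2, 10, 13, 8, 14, 12]
Waiting times:
  Job 1: wait = 0
  Job 2: wait = 2
  Job 3: wait = 12
  Job 4: wait = 25
  Job 5: wait = 33
  Job 6: wait = 47
Sum of waiting times = 119
Average waiting time = 119/6 = 19.8333

19.8333


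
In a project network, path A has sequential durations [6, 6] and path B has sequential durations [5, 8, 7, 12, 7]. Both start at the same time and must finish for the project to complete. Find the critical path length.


Path A total = 6 + 6 = 12
Path B total = 5 + 8 + 7 + 12 + 7 = 39
Critical path = longest path = max(12, 39) = 39

39


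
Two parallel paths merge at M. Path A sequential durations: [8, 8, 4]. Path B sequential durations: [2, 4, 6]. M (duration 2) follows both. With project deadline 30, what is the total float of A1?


Forward pass: ES(A1) = sum of predecessors on chain A = 0
EF = ES + duration = 0 + 8 = 8
Backward pass: LF(M) = deadline = 30; LS(M) = 30 - 2 = 28
LF(A1) = LS(M) - sum(successors on chain A) = 28 - 12 = 16
LS = LF - duration = 16 - 8 = 8
Total float = LS - ES = 8 - 0 = 8

8


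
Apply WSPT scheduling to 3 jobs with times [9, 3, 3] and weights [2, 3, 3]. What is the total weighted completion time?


Compute p/w ratios and sort ascending (WSPT): [(3, 3), (3, 3), (9, 2)]
Compute weighted completion times:
  Job (p=3,w=3): C=3, w*C=3*3=9
  Job (p=3,w=3): C=6, w*C=3*6=18
  Job (p=9,w=2): C=15, w*C=2*15=30
Total weighted completion time = 57

57


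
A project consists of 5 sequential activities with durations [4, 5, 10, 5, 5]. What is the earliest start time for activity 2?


Activity 2 starts after activities 1 through 1 complete.
Predecessor durations: [4]
ES = 4 = 4

4


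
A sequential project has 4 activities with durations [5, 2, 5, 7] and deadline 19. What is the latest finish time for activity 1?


LF(activity 1) = deadline - sum of successor durations
Successors: activities 2 through 4 with durations [2, 5, 7]
Sum of successor durations = 14
LF = 19 - 14 = 5

5


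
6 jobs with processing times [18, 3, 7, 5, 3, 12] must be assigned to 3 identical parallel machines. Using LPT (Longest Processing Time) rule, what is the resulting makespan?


Sort jobs in decreasing order (LPT): [18, 12, 7, 5, 3, 3]
Assign each job to the least loaded machine:
  Machine 1: jobs [18], load = 18
  Machine 2: jobs [12, 3], load = 15
  Machine 3: jobs [7, 5, 3], load = 15
Makespan = max load = 18

18


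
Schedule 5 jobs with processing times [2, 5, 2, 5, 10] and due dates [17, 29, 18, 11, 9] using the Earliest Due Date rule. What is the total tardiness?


Sort by due date (EDD order): [(10, 9), (5, 11), (2, 17), (2, 18), (5, 29)]
Compute completion times and tardiness:
  Job 1: p=10, d=9, C=10, tardiness=max(0,10-9)=1
  Job 2: p=5, d=11, C=15, tardiness=max(0,15-11)=4
  Job 3: p=2, d=17, C=17, tardiness=max(0,17-17)=0
  Job 4: p=2, d=18, C=19, tardiness=max(0,19-18)=1
  Job 5: p=5, d=29, C=24, tardiness=max(0,24-29)=0
Total tardiness = 6

6


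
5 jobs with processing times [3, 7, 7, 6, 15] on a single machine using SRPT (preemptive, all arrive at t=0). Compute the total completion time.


Since all jobs arrive at t=0, SRPT equals SPT ordering.
SPT order: [3, 6, 7, 7, 15]
Completion times:
  Job 1: p=3, C=3
  Job 2: p=6, C=9
  Job 3: p=7, C=16
  Job 4: p=7, C=23
  Job 5: p=15, C=38
Total completion time = 3 + 9 + 16 + 23 + 38 = 89

89


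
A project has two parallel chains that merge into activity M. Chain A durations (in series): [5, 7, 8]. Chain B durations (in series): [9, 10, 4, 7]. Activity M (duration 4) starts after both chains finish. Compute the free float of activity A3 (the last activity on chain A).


ES(A3) = sum of predecessors on chain A = 12
EF(A3) = ES + duration = 12 + 8 = 20
Successor of A3 is M. ES(M) = max(sum(A), sum(B)) = max(20, 30) = 30
Free float = ES(successor) - EF(current) = 30 - 20 = 10

10


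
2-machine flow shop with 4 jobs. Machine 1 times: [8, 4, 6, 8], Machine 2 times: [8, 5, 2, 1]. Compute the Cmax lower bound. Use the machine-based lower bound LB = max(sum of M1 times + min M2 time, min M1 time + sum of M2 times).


LB1 = sum(M1 times) + min(M2 times) = 26 + 1 = 27
LB2 = min(M1 times) + sum(M2 times) = 4 + 16 = 20
Lower bound = max(LB1, LB2) = max(27, 20) = 27

27


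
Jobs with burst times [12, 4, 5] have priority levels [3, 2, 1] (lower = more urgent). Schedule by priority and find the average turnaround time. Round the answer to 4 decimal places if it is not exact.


Sort by priority (ascending = highest first):
Order: [(1, 5), (2, 4), (3, 12)]
Completion times:
  Priority 1, burst=5, C=5
  Priority 2, burst=4, C=9
  Priority 3, burst=12, C=21
Average turnaround = 35/3 = 11.6667

11.6667


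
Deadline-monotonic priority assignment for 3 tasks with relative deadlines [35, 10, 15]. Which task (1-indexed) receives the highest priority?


Sort tasks by relative deadline (ascending):
  Task 2: deadline = 10
  Task 3: deadline = 15
  Task 1: deadline = 35
Priority order (highest first): [2, 3, 1]
Highest priority task = 2

2


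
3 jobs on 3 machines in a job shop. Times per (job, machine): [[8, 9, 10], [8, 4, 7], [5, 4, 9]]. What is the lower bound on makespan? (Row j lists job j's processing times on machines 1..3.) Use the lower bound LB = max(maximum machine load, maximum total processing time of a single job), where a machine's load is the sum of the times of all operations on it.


Machine loads:
  Machine 1: 8 + 8 + 5 = 21
  Machine 2: 9 + 4 + 4 = 17
  Machine 3: 10 + 7 + 9 = 26
Max machine load = 26
Job totals:
  Job 1: 27
  Job 2: 19
  Job 3: 18
Max job total = 27
Lower bound = max(26, 27) = 27

27


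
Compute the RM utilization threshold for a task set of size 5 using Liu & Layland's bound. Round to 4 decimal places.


Compute 2^(1/5) = 1.1486983550
Subtract 1: 1.1486983550 - 1 = 0.1486983550
Multiply by n: 5 * 0.1486983550 = 0.7434917750
Round to 4 dp: 0.7435

0.7435


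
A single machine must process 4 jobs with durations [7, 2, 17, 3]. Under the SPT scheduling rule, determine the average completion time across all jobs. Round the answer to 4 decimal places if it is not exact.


Sort jobs by processing time (SPT order): [2, 3, 7, 17]
Compute completion times sequentially:
  Job 1: processing = 2, completes at 2
  Job 2: processing = 3, completes at 5
  Job 3: processing = 7, completes at 12
  Job 4: processing = 17, completes at 29
Sum of completion times = 48
Average completion time = 48/4 = 12.0

12.0


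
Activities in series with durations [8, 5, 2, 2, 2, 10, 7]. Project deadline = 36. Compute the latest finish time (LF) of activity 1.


LF(activity 1) = deadline - sum of successor durations
Successors: activities 2 through 7 with durations [5, 2, 2, 2, 10, 7]
Sum of successor durations = 28
LF = 36 - 28 = 8

8


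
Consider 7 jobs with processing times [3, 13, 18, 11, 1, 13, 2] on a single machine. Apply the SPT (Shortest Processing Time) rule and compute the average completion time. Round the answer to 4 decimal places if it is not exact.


Sort jobs by processing time (SPT order): [1, 2, 3, 11, 13, 13, 18]
Compute completion times sequentially:
  Job 1: processing = 1, completes at 1
  Job 2: processing = 2, completes at 3
  Job 3: processing = 3, completes at 6
  Job 4: processing = 11, completes at 17
  Job 5: processing = 13, completes at 30
  Job 6: processing = 13, completes at 43
  Job 7: processing = 18, completes at 61
Sum of completion times = 161
Average completion time = 161/7 = 23.0

23.0


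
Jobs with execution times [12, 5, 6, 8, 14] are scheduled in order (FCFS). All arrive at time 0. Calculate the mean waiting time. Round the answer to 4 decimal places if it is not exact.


FCFS order (as given): [12, 5, 6, 8, 14]
Waiting times:
  Job 1: wait = 0
  Job 2: wait = 12
  Job 3: wait = 17
  Job 4: wait = 23
  Job 5: wait = 31
Sum of waiting times = 83
Average waiting time = 83/5 = 16.6

16.6


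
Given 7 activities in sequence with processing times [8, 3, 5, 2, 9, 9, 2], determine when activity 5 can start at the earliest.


Activity 5 starts after activities 1 through 4 complete.
Predecessor durations: [8, 3, 5, 2]
ES = 8 + 3 + 5 + 2 = 18

18


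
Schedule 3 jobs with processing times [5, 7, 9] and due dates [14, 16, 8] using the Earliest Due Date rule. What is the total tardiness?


Sort by due date (EDD order): [(9, 8), (5, 14), (7, 16)]
Compute completion times and tardiness:
  Job 1: p=9, d=8, C=9, tardiness=max(0,9-8)=1
  Job 2: p=5, d=14, C=14, tardiness=max(0,14-14)=0
  Job 3: p=7, d=16, C=21, tardiness=max(0,21-16)=5
Total tardiness = 6

6
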